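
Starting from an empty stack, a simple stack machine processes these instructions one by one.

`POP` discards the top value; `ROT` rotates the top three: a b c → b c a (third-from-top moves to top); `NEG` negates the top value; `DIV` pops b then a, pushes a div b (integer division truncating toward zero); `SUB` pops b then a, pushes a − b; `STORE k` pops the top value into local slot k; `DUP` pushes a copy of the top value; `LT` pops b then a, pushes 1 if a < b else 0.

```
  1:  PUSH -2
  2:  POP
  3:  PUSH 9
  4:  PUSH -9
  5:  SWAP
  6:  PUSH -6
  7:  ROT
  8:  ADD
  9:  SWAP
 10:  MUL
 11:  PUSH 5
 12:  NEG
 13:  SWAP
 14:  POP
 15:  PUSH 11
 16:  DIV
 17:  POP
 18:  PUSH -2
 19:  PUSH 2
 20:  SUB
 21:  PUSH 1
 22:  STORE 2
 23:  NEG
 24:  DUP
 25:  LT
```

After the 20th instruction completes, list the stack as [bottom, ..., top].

[-4]

PUSH -2 -> -2
POP     -> (empty)
PUSH 9  -> 9
PUSH -9 -> 9 -9
SWAP    -> -9 9
PUSH -6 -> -9 9 -6
ROT     -> 9 -6 -9
ADD     -> 9 -15
SWAP    -> -15 9
MUL     -> -135
PUSH 5  -> -135 5
NEG     -> -135 -5
SWAP    -> -5 -135
POP     -> -5
PUSH 11 -> -5 11
DIV     -> 0
POP     -> (empty)
PUSH -2 -> -2
PUSH 2  -> -2 2
SUB     -> -4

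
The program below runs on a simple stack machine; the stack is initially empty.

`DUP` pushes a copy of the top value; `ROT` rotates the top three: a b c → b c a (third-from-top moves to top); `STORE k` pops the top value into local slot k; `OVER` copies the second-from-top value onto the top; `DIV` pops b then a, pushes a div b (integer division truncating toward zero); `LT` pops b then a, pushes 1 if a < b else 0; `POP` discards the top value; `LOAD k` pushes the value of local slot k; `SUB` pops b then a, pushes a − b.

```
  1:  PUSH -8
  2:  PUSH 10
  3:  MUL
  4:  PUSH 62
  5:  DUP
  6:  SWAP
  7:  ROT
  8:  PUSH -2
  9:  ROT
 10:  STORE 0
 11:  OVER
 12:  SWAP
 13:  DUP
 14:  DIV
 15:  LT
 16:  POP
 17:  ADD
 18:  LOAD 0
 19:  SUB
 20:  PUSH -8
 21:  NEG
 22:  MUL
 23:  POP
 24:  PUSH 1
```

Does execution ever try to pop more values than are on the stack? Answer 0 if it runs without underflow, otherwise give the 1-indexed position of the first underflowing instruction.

PUSH -8 : -8
PUSH 10 : -8 10
MUL     : -80
PUSH 62 : -80 62
DUP     : -80 62 62
SWAP    : -80 62 62
ROT     : 62 62 -80
PUSH -2 : 62 62 -80 -2
ROT     : 62 -80 -2 62
STORE 0 : 62 -80 -2
OVER    : 62 -80 -2 -80
SWAP    : 62 -80 -80 -2
DUP     : 62 -80 -80 -2 -2
DIV     : 62 -80 -80 1
LT      : 62 -80 1
POP     : 62 -80
ADD     : -18
LOAD 0  : -18 62
SUB     : -80
PUSH -8 : -80 -8
NEG     : -80 8
MUL     : -640
POP     : (empty)
PUSH 1  : 1

0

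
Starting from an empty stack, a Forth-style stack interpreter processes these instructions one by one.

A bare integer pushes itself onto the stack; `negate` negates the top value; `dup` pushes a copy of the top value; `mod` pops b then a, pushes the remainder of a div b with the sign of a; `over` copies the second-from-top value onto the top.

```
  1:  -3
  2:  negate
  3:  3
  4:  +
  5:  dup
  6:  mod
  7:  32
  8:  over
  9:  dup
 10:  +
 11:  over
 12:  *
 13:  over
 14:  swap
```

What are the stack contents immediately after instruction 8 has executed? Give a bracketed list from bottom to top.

-3      -3
negate  3
3       3 3
+       6
dup     6 6
mod     0
32      0 32
over    0 32 0

[0, 32, 0]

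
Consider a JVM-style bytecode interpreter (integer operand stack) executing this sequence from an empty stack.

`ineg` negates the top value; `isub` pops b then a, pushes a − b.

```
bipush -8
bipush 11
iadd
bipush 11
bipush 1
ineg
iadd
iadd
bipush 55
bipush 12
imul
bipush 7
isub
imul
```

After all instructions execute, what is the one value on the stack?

bipush -8  -8
bipush 11  -8 11
iadd       3
bipush 11  3 11
bipush 1   3 11 1
ineg       3 11 -1
iadd       3 10
iadd       13
bipush 55  13 55
bipush 12  13 55 12
imul       13 660
bipush 7   13 660 7
isub       13 653
imul       8489

8489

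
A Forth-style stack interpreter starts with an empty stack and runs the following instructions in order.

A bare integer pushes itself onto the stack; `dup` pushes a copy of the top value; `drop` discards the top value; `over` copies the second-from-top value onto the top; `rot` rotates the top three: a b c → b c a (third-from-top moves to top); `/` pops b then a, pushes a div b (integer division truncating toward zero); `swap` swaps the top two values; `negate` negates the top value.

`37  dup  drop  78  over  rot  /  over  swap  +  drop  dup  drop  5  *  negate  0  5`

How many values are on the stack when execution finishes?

37     : [37]
dup    : [37, 37]
drop   : [37]
78     : [37, 78]
over   : [37, 78, 37]
rot    : [78, 37, 37]
/      : [78, 1]
over   : [78, 1, 78]
swap   : [78, 78, 1]
+      : [78, 79]
drop   : [78]
dup    : [78, 78]
drop   : [78]
5      : [78, 5]
*      : [390]
negate : [-390]
0      : [-390, 0]
5      : [-390, 0, 5]

3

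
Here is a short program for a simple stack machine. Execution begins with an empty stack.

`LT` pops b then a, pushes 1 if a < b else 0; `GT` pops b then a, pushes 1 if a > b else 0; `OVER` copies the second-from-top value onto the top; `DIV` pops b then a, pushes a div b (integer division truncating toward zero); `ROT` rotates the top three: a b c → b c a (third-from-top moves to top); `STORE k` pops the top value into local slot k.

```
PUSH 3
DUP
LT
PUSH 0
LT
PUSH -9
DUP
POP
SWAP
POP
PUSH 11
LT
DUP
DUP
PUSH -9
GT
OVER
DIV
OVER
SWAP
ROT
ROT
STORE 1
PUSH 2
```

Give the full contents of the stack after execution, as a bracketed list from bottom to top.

[1, 1, 1, 2]

PUSH 3  → 3
DUP     → 3 3
LT      → 0
PUSH 0  → 0 0
LT      → 0
PUSH -9 → 0 -9
DUP     → 0 -9 -9
POP     → 0 -9
SWAP    → -9 0
POP     → -9
PUSH 11 → -9 11
LT      → 1
DUP     → 1 1
DUP     → 1 1 1
PUSH -9 → 1 1 1 -9
GT      → 1 1 1
OVER    → 1 1 1 1
DIV     → 1 1 1
OVER    → 1 1 1 1
SWAP    → 1 1 1 1
ROT     → 1 1 1 1
ROT     → 1 1 1 1
STORE 1 → 1 1 1
PUSH 2  → 1 1 1 2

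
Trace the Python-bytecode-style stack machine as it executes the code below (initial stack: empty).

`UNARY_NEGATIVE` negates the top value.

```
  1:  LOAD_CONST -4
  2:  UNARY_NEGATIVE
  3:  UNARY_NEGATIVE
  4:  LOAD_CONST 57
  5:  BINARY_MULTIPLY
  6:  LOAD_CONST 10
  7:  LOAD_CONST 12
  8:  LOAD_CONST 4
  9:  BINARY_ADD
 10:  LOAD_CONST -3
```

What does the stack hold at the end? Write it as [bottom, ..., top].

[-228, 10, 16, -3]

LOAD_CONST -4    -4
UNARY_NEGATIVE   4
UNARY_NEGATIVE   -4
LOAD_CONST 57    -4 57
BINARY_MULTIPLY  -228
LOAD_CONST 10    -228 10
LOAD_CONST 12    -228 10 12
LOAD_CONST 4     -228 10 12 4
BINARY_ADD       -228 10 16
LOAD_CONST -3    -228 10 16 -3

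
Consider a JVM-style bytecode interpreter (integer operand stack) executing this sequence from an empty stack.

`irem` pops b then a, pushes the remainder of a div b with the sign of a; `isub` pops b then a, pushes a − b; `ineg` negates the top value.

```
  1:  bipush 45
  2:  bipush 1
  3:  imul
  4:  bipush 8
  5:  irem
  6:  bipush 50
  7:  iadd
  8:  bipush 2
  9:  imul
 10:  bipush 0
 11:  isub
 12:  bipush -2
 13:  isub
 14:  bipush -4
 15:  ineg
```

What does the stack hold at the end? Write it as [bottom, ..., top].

[112, 4]

bipush 45 → [45]
bipush 1  → [45, 1]
imul      → [45]
bipush 8  → [45, 8]
irem      → [5]
bipush 50 → [5, 50]
iadd      → [55]
bipush 2  → [55, 2]
imul      → [110]
bipush 0  → [110, 0]
isub      → [110]
bipush -2 → [110, -2]
isub      → [112]
bipush -4 → [112, -4]
ineg      → [112, 4]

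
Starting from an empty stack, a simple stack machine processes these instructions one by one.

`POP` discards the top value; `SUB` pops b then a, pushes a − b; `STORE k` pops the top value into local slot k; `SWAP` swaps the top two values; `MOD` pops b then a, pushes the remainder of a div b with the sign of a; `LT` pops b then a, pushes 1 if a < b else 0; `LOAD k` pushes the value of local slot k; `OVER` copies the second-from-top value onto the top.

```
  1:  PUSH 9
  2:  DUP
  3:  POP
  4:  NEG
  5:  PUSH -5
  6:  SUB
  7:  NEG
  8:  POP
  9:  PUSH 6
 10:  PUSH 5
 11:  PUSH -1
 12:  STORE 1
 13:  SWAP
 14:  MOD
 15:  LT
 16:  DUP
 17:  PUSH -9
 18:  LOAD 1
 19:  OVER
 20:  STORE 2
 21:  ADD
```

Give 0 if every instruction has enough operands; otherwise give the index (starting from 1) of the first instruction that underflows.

PUSH 9  : 9
DUP     : 9 9
POP     : 9
NEG     : -9
PUSH -5 : -9 -5
SUB     : -4
NEG     : 4
POP     : (empty)
PUSH 6  : 6
PUSH 5  : 6 5
PUSH -1 : 6 5 -1
STORE 1 : 6 5
SWAP    : 5 6
MOD     : 5
LT  — needs 2 operands, stack has 1 → underflow

15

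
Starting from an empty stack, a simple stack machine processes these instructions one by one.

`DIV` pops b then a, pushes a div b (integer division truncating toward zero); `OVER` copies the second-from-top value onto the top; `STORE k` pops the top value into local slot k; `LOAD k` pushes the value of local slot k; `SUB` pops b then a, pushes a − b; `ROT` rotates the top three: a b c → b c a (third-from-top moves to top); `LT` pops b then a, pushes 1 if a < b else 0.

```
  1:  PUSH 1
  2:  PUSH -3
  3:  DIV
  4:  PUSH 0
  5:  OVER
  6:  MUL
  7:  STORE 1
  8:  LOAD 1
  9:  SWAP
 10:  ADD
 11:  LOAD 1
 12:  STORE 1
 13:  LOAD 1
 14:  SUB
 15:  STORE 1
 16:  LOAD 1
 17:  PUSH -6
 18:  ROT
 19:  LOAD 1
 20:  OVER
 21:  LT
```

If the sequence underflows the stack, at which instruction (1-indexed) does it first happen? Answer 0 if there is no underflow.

18

PUSH 1  : 1
PUSH -3 : 1 -3
DIV     : 0
PUSH 0  : 0 0
OVER    : 0 0 0
MUL     : 0 0
STORE 1 : 0
LOAD 1  : 0 0
SWAP    : 0 0
ADD     : 0
LOAD 1  : 0 0
STORE 1 : 0
LOAD 1  : 0 0
SUB     : 0
STORE 1 : (empty)
LOAD 1  : 0
PUSH -6 : 0 -6
ROT  — needs 3 operands, stack has 2 → underflow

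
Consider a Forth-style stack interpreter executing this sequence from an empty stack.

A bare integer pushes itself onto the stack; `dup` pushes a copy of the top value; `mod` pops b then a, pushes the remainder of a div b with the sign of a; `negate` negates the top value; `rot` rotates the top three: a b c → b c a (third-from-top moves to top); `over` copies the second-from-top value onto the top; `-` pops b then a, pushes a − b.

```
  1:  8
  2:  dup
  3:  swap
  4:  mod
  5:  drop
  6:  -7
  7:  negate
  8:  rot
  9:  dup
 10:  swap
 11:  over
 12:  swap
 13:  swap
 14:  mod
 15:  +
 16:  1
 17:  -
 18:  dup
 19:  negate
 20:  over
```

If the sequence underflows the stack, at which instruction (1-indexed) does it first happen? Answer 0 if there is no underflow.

8

8      → 8
dup    → 8 8
swap   → 8 8
mod    → 0
drop   → (empty)
-7     → -7
negate → 7
rot  — needs 3 operands, stack has 1 → underflow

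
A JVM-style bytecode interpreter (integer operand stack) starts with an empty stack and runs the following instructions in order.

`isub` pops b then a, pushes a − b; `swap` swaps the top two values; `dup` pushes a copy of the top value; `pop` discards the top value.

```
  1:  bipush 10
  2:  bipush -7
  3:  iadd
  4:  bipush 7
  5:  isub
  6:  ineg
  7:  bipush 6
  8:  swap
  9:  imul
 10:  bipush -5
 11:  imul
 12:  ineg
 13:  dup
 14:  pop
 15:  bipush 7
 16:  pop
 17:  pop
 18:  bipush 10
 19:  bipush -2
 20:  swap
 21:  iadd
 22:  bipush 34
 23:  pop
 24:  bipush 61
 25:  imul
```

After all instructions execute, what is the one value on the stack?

bipush 10 -> 10
bipush -7 -> 10 -7
iadd      -> 3
bipush 7  -> 3 7
isub      -> -4
ineg      -> 4
bipush 6  -> 4 6
swap      -> 6 4
imul      -> 24
bipush -5 -> 24 -5
imul      -> -120
ineg      -> 120
dup       -> 120 120
pop       -> 120
bipush 7  -> 120 7
pop       -> 120
pop       -> (empty)
bipush 10 -> 10
bipush -2 -> 10 -2
swap      -> -2 10
iadd      -> 8
bipush 34 -> 8 34
pop       -> 8
bipush 61 -> 8 61
imul      -> 488

488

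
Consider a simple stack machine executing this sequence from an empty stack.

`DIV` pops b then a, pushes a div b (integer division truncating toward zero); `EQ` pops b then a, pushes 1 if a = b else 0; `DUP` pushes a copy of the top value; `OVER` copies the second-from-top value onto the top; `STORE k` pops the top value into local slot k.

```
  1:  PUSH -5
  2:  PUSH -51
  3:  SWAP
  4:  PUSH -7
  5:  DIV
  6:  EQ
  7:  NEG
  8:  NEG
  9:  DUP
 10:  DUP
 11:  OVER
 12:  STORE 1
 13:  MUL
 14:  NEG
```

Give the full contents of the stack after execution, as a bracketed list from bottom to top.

[0, 0]

PUSH -5  : [-5]
PUSH -51 : [-5, -51]
SWAP     : [-51, -5]
PUSH -7  : [-51, -5, -7]
DIV      : [-51, 0]
EQ       : [0]
NEG      : [0]
NEG      : [0]
DUP      : [0, 0]
DUP      : [0, 0, 0]
OVER     : [0, 0, 0, 0]
STORE 1  : [0, 0, 0]
MUL      : [0, 0]
NEG      : [0, 0]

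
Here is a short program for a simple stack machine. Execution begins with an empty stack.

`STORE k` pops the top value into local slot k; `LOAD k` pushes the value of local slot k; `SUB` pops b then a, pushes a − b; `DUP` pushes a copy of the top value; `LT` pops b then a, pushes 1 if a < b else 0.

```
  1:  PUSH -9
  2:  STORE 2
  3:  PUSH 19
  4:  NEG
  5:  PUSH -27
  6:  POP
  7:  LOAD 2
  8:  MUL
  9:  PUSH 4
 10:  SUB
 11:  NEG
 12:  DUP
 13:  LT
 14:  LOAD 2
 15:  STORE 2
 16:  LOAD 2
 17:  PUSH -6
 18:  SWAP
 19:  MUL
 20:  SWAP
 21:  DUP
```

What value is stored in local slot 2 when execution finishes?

-9

PUSH -9  -> -9
STORE 2  -> (empty)
PUSH 19  -> 19
NEG      -> -19
PUSH -27 -> -19 -27
POP      -> -19
LOAD 2   -> -19 -9
MUL      -> 171
PUSH 4   -> 171 4
SUB      -> 167
NEG      -> -167
DUP      -> -167 -167
LT       -> 0
LOAD 2   -> 0 -9
STORE 2  -> 0
LOAD 2   -> 0 -9
PUSH -6  -> 0 -9 -6
SWAP     -> 0 -6 -9
MUL      -> 0 54
SWAP     -> 54 0
DUP      -> 54 0 0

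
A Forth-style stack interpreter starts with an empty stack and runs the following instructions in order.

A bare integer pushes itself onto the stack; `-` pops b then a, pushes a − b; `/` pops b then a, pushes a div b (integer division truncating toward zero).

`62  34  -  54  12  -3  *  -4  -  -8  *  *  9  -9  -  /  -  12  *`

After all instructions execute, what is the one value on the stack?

62  62
34  62 34
-   28
54  28 54
12  28 54 12
-3  28 54 12 -3
*   28 54 -36
-4  28 54 -36 -4
-   28 54 -32
-8  28 54 -32 -8
*   28 54 256
*   28 13824
9   28 13824 9
-9  28 13824 9 -9
-   28 13824 18
/   28 768
-   -740
12  -740 12
*   -8880

-8880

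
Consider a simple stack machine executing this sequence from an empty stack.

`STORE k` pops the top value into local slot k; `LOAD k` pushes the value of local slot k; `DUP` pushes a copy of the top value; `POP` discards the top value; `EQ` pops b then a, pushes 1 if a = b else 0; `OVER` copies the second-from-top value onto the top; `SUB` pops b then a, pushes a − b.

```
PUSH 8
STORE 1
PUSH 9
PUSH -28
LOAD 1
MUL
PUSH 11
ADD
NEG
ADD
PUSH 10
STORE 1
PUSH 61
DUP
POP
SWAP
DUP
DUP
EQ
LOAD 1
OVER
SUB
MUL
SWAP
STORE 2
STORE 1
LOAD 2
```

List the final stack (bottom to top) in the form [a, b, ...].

PUSH 8    [8]
STORE 1   []
PUSH 9    [9]
PUSH -28  [9, -28]
LOAD 1    [9, -28, 8]
MUL       [9, -224]
PUSH 11   [9, -224, 11]
ADD       [9, -213]
NEG       [9, 213]
ADD       [222]
PUSH 10   [222, 10]
STORE 1   [222]
PUSH 61   [222, 61]
DUP       [222, 61, 61]
POP       [222, 61]
SWAP      [61, 222]
DUP       [61, 222, 222]
DUP       [61, 222, 222, 222]
EQ        [61, 222, 1]
LOAD 1    [61, 222, 1, 10]
OVER      [61, 222, 1, 10, 1]
SUB       [61, 222, 1, 9]
MUL       [61, 222, 9]
SWAP      [61, 9, 222]
STORE 2   [61, 9]
STORE 1   [61]
LOAD 2    [61, 222]

[61, 222]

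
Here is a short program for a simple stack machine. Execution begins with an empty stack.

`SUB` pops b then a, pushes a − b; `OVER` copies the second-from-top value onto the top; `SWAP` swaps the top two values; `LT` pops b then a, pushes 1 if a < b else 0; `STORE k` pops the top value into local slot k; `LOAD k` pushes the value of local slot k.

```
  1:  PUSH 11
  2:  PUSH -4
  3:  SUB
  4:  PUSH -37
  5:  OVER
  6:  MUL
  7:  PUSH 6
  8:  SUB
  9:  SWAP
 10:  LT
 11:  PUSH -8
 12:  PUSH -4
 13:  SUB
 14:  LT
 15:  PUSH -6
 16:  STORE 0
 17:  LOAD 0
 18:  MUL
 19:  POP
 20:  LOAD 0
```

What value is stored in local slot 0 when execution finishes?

PUSH 11  : [11]
PUSH -4  : [11, -4]
SUB      : [15]
PUSH -37 : [15, -37]
OVER     : [15, -37, 15]
MUL      : [15, -555]
PUSH 6   : [15, -555, 6]
SUB      : [15, -561]
SWAP     : [-561, 15]
LT       : [1]
PUSH -8  : [1, -8]
PUSH -4  : [1, -8, -4]
SUB      : [1, -4]
LT       : [0]
PUSH -6  : [0, -6]
STORE 0  : [0]
LOAD 0   : [0, -6]
MUL      : [0]
POP      : []
LOAD 0   : [-6]

-6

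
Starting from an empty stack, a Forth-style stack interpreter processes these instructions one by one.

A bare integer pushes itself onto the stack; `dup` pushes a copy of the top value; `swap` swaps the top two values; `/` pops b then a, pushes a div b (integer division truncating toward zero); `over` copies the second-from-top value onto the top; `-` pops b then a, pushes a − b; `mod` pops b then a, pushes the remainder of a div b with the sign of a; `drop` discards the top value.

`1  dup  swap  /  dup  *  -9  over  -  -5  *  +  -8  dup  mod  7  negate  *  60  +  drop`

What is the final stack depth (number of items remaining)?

1

1      → 1
dup    → 1 1
swap   → 1 1
/      → 1
dup    → 1 1
*      → 1
-9     → 1 -9
over   → 1 -9 1
-      → 1 -10
-5     → 1 -10 -5
*      → 1 50
+      → 51
-8     → 51 -8
dup    → 51 -8 -8
mod    → 51 0
7      → 51 0 7
negate → 51 0 -7
*      → 51 0
60     → 51 0 60
+      → 51 60
drop   → 51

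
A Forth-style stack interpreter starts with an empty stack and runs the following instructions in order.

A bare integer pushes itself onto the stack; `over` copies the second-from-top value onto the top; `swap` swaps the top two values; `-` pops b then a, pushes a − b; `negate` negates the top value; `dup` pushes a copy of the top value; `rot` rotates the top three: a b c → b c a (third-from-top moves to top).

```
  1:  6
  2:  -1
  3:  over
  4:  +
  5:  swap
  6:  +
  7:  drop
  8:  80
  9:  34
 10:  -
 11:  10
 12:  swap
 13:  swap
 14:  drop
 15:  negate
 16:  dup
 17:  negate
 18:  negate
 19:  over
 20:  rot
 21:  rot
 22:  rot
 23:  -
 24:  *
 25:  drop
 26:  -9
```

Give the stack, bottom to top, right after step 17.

6       6
-1      6 -1
over    6 -1 6
+       6 5
swap    5 6
+       11
drop    (empty)
80      80
34      80 34
-       46
10      46 10
swap    10 46
swap    46 10
drop    46
negate  -46
dup     -46 -46
negate  -46 46

[-46, 46]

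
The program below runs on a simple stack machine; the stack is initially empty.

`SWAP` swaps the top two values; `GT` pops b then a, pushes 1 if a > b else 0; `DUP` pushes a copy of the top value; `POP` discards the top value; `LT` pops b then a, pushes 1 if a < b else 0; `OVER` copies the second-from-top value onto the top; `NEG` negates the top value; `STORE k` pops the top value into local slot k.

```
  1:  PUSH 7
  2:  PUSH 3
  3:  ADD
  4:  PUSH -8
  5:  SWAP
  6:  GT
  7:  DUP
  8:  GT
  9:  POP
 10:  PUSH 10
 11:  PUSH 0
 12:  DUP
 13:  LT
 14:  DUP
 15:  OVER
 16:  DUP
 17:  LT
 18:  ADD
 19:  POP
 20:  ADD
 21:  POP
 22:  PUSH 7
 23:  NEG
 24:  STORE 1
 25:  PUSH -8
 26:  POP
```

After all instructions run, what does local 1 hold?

PUSH 7   [7]
PUSH 3   [7, 3]
ADD      [10]
PUSH -8  [10, -8]
SWAP     [-8, 10]
GT       [0]
DUP      [0, 0]
GT       [0]
POP      []
PUSH 10  [10]
PUSH 0   [10, 0]
DUP      [10, 0, 0]
LT       [10, 0]
DUP      [10, 0, 0]
OVER     [10, 0, 0, 0]
DUP      [10, 0, 0, 0, 0]
LT       [10, 0, 0, 0]
ADD      [10, 0, 0]
POP      [10, 0]
ADD      [10]
POP      []
PUSH 7   [7]
NEG      [-7]
STORE 1  []
PUSH -8  [-8]
POP      []

-7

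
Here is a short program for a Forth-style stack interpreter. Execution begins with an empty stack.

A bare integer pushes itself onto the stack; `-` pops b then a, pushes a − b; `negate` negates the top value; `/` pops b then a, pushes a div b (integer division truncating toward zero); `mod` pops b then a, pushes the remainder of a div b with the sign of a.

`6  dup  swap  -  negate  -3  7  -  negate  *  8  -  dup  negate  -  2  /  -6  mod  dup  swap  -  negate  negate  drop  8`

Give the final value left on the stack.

8

6      -> [6]
dup    -> [6, 6]
swap   -> [6, 6]
-      -> [0]
negate -> [0]
-3     -> [0, -3]
7      -> [0, -3, 7]
-      -> [0, -10]
negate -> [0, 10]
*      -> [0]
8      -> [0, 8]
-      -> [-8]
dup    -> [-8, -8]
negate -> [-8, 8]
-      -> [-16]
2      -> [-16, 2]
/      -> [-8]
-6     -> [-8, -6]
mod    -> [-2]
dup    -> [-2, -2]
swap   -> [-2, -2]
-      -> [0]
negate -> [0]
negate -> [0]
drop   -> []
8      -> [8]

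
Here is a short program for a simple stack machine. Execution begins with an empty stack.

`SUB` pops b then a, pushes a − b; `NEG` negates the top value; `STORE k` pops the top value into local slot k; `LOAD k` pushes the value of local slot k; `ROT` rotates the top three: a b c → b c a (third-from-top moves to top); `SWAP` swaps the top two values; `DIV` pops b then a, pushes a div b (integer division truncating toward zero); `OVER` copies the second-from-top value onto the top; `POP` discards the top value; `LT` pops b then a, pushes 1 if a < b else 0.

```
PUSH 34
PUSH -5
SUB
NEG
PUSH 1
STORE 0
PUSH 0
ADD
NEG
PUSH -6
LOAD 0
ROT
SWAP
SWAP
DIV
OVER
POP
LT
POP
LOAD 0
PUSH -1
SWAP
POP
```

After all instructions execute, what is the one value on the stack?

PUSH 34 : 34
PUSH -5 : 34 -5
SUB     : 39
NEG     : -39
PUSH 1  : -39 1
STORE 0 : -39
PUSH 0  : -39 0
ADD     : -39
NEG     : 39
PUSH -6 : 39 -6
LOAD 0  : 39 -6 1
ROT     : -6 1 39
SWAP    : -6 39 1
SWAP    : -6 1 39
DIV     : -6 0
OVER    : -6 0 -6
POP     : -6 0
LT      : 1
POP     : (empty)
LOAD 0  : 1
PUSH -1 : 1 -1
SWAP    : -1 1
POP     : -1

-1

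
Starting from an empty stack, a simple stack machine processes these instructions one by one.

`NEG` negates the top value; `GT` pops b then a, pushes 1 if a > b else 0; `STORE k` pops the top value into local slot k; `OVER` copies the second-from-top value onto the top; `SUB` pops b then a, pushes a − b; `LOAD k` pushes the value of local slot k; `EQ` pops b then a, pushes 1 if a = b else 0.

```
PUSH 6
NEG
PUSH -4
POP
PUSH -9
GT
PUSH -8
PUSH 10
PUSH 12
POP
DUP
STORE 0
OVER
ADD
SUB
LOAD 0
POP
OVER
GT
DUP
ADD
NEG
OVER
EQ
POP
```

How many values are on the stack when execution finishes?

PUSH 6  : [6]
NEG     : [-6]
PUSH -4 : [-6, -4]
POP     : [-6]
PUSH -9 : [-6, -9]
GT      : [1]
PUSH -8 : [1, -8]
PUSH 10 : [1, -8, 10]
PUSH 12 : [1, -8, 10, 12]
POP     : [1, -8, 10]
DUP     : [1, -8, 10, 10]
STORE 0 : [1, -8, 10]
OVER    : [1, -8, 10, -8]
ADD     : [1, -8, 2]
SUB     : [1, -10]
LOAD 0  : [1, -10, 10]
POP     : [1, -10]
OVER    : [1, -10, 1]
GT      : [1, 0]
DUP     : [1, 0, 0]
ADD     : [1, 0]
NEG     : [1, 0]
OVER    : [1, 0, 1]
EQ      : [1, 0]
POP     : [1]

1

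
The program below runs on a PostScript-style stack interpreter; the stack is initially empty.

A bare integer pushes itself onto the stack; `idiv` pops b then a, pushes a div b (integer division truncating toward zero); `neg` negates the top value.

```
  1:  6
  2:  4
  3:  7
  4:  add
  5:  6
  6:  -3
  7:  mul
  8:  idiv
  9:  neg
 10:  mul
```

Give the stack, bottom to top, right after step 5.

6    6
4    6 4
7    6 4 7
add  6 11
6    6 11 6

[6, 11, 6]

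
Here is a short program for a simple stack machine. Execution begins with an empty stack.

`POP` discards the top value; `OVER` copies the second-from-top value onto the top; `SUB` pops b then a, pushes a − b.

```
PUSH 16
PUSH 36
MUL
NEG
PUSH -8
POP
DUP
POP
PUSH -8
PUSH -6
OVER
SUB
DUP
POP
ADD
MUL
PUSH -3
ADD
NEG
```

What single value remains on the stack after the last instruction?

-3453

PUSH 16  16
PUSH 36  16 36
MUL      576
NEG      -576
PUSH -8  -576 -8
POP      -576
DUP      -576 -576
POP      -576
PUSH -8  -576 -8
PUSH -6  -576 -8 -6
OVER     -576 -8 -6 -8
SUB      -576 -8 2
DUP      -576 -8 2 2
POP      -576 -8 2
ADD      -576 -6
MUL      3456
PUSH -3  3456 -3
ADD      3453
NEG      -3453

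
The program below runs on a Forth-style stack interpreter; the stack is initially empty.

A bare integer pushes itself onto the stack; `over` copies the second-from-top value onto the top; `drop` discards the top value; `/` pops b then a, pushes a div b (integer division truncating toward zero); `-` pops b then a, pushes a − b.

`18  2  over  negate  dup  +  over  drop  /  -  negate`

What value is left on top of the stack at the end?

18     -> 18
2      -> 18 2
over   -> 18 2 18
negate -> 18 2 -18
dup    -> 18 2 -18 -18
+      -> 18 2 -36
over   -> 18 2 -36 2
drop   -> 18 2 -36
/      -> 18 0
-      -> 18
negate -> -18

-18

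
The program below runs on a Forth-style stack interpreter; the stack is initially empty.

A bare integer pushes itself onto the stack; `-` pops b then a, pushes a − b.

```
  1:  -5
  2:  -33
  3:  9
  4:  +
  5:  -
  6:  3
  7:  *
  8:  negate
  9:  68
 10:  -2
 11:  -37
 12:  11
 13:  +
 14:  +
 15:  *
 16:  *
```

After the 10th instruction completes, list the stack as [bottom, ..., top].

[-57, 68, -2]

-5     : -5
-33    : -5 -33
9      : -5 -33 9
+      : -5 -24
-      : 19
3      : 19 3
*      : 57
negate : -57
68     : -57 68
-2     : -57 68 -2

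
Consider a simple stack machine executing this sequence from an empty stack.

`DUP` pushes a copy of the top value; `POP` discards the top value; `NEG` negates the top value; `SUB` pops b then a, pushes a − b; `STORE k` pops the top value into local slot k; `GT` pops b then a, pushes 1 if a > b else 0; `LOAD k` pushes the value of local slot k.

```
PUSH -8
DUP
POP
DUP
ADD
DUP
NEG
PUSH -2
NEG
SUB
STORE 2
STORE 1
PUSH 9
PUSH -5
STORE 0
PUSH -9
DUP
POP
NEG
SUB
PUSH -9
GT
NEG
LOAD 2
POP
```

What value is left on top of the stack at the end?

-1

PUSH -8 : -8
DUP     : -8 -8
POP     : -8
DUP     : -8 -8
ADD     : -16
DUP     : -16 -16
NEG     : -16 16
PUSH -2 : -16 16 -2
NEG     : -16 16 2
SUB     : -16 14
STORE 2 : -16
STORE 1 : (empty)
PUSH 9  : 9
PUSH -5 : 9 -5
STORE 0 : 9
PUSH -9 : 9 -9
DUP     : 9 -9 -9
POP     : 9 -9
NEG     : 9 9
SUB     : 0
PUSH -9 : 0 -9
GT      : 1
NEG     : -1
LOAD 2  : -1 14
POP     : -1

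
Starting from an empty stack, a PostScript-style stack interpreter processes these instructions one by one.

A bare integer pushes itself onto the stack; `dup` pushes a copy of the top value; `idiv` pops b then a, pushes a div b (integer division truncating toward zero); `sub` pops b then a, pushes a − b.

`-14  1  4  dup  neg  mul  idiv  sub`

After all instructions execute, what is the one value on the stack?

-14  : -14
1    : -14 1
4    : -14 1 4
dup  : -14 1 4 4
neg  : -14 1 4 -4
mul  : -14 1 -16
idiv : -14 0
sub  : -14

-14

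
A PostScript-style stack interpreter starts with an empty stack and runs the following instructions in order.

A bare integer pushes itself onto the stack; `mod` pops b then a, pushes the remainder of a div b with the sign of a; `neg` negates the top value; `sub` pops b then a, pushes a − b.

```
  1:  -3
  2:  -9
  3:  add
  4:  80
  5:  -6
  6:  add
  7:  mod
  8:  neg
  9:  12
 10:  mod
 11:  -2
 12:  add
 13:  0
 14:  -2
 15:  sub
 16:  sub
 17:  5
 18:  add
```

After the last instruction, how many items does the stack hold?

1

-3  : -3
-9  : -3 -9
add : -12
80  : -12 80
-6  : -12 80 -6
add : -12 74
mod : -12
neg : 12
12  : 12 12
mod : 0
-2  : 0 -2
add : -2
0   : -2 0
-2  : -2 0 -2
sub : -2 2
sub : -4
5   : -4 5
add : 1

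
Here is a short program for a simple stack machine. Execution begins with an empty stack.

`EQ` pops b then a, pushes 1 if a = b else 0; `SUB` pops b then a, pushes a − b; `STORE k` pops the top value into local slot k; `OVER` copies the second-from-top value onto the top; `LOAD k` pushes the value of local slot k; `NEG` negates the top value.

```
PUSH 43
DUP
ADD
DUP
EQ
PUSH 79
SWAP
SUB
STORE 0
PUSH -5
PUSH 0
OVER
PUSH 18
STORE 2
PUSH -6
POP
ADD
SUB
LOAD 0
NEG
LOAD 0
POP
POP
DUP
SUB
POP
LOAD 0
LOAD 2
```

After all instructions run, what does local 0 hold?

78

PUSH 43  43
DUP      43 43
ADD      86
DUP      86 86
EQ       1
PUSH 79  1 79
SWAP     79 1
SUB      78
STORE 0  (empty)
PUSH -5  -5
PUSH 0   -5 0
OVER     -5 0 -5
PUSH 18  -5 0 -5 18
STORE 2  -5 0 -5
PUSH -6  -5 0 -5 -6
POP      -5 0 -5
ADD      -5 -5
SUB      0
LOAD 0   0 78
NEG      0 -78
LOAD 0   0 -78 78
POP      0 -78
POP      0
DUP      0 0
SUB      0
POP      (empty)
LOAD 0   78
LOAD 2   78 18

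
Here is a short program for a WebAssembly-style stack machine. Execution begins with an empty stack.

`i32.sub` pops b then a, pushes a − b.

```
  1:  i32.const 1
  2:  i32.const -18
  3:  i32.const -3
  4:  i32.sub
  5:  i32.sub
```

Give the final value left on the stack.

i32.const 1    [1]
i32.const -18  [1, -18]
i32.const -3   [1, -18, -3]
i32.sub        [1, -15]
i32.sub        [16]

16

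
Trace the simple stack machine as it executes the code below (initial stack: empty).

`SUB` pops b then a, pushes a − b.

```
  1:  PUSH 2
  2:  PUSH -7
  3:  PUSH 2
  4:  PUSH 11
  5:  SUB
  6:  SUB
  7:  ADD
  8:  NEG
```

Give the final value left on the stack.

-4

PUSH 2  -> [2]
PUSH -7 -> [2, -7]
PUSH 2  -> [2, -7, 2]
PUSH 11 -> [2, -7, 2, 11]
SUB     -> [2, -7, -9]
SUB     -> [2, 2]
ADD     -> [4]
NEG     -> [-4]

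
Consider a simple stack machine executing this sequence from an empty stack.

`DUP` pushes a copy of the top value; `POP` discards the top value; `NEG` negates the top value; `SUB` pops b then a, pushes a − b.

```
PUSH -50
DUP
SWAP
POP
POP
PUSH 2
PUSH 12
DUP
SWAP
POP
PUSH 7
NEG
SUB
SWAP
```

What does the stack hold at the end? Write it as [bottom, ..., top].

PUSH -50 -> -50
DUP      -> -50 -50
SWAP     -> -50 -50
POP      -> -50
POP      -> (empty)
PUSH 2   -> 2
PUSH 12  -> 2 12
DUP      -> 2 12 12
SWAP     -> 2 12 12
POP      -> 2 12
PUSH 7   -> 2 12 7
NEG      -> 2 12 -7
SUB      -> 2 19
SWAP     -> 19 2

[19, 2]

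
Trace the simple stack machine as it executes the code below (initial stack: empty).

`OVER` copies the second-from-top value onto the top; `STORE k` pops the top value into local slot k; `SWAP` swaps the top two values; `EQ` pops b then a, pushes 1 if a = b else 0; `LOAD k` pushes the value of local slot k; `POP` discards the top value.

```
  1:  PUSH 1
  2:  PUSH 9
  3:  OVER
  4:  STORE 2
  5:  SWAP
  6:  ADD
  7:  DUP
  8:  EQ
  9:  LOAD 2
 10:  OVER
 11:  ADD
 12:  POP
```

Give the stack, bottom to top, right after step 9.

[1, 1]

PUSH 1  → 1
PUSH 9  → 1 9
OVER    → 1 9 1
STORE 2 → 1 9
SWAP    → 9 1
ADD     → 10
DUP     → 10 10
EQ      → 1
LOAD 2  → 1 1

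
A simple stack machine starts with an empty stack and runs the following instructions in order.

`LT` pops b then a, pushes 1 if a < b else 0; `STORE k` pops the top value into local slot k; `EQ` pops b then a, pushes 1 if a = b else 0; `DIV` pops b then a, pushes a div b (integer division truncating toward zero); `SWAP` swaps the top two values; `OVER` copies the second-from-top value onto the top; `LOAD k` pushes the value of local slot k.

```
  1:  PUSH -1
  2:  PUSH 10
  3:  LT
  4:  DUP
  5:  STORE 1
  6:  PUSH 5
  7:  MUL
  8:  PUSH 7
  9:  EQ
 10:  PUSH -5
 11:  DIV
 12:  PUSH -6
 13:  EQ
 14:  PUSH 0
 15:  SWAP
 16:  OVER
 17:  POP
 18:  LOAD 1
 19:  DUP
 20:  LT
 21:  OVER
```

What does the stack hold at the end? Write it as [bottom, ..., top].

PUSH -1 → [-1]
PUSH 10 → [-1, 10]
LT      → [1]
DUP     → [1, 1]
STORE 1 → [1]
PUSH 5  → [1, 5]
MUL     → [5]
PUSH 7  → [5, 7]
EQ      → [0]
PUSH -5 → [0, -5]
DIV     → [0]
PUSH -6 → [0, -6]
EQ      → [0]
PUSH 0  → [0, 0]
SWAP    → [0, 0]
OVER    → [0, 0, 0]
POP     → [0, 0]
LOAD 1  → [0, 0, 1]
DUP     → [0, 0, 1, 1]
LT      → [0, 0, 0]
OVER    → [0, 0, 0, 0]

[0, 0, 0, 0]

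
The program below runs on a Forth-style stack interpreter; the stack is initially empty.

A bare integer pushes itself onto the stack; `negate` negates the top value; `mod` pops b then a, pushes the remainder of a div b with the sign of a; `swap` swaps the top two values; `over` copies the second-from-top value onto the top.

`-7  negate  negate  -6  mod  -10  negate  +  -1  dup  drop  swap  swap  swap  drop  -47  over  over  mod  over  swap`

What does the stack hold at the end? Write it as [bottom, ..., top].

[-1, -47, -47, -1]

-7     → [-7]
negate → [7]
negate → [-7]
-6     → [-7, -6]
mod    → [-1]
-10    → [-1, -10]
negate → [-1, 10]
+      → [9]
-1     → [9, -1]
dup    → [9, -1, -1]
drop   → [9, -1]
swap   → [-1, 9]
swap   → [9, -1]
swap   → [-1, 9]
drop   → [-1]
-47    → [-1, -47]
over   → [-1, -47, -1]
over   → [-1, -47, -1, -47]
mod    → [-1, -47, -1]
over   → [-1, -47, -1, -47]
swap   → [-1, -47, -47, -1]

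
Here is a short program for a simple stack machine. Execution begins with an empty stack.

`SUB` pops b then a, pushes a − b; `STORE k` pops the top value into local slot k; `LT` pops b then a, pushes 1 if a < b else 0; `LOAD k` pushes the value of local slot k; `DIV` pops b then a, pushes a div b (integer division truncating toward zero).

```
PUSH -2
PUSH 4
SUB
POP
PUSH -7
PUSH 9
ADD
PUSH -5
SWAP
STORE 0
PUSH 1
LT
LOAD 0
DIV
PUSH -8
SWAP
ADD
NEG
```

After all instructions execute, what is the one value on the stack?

8

PUSH -2  -2
PUSH 4   -2 4
SUB      -6
POP      (empty)
PUSH -7  -7
PUSH 9   -7 9
ADD      2
PUSH -5  2 -5
SWAP     -5 2
STORE 0  -5
PUSH 1   -5 1
LT       1
LOAD 0   1 2
DIV      0
PUSH -8  0 -8
SWAP     -8 0
ADD      -8
NEG      8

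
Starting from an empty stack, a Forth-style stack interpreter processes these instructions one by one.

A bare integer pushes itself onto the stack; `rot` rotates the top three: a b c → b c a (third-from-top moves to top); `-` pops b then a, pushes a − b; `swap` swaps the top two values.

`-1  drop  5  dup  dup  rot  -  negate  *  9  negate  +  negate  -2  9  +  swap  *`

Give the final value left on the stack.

63

-1     -> [-1]
drop   -> []
5      -> [5]
dup    -> [5, 5]
dup    -> [5, 5, 5]
rot    -> [5, 5, 5]
-      -> [5, 0]
negate -> [5, 0]
*      -> [0]
9      -> [0, 9]
negate -> [0, -9]
+      -> [-9]
negate -> [9]
-2     -> [9, -2]
9      -> [9, -2, 9]
+      -> [9, 7]
swap   -> [7, 9]
*      -> [63]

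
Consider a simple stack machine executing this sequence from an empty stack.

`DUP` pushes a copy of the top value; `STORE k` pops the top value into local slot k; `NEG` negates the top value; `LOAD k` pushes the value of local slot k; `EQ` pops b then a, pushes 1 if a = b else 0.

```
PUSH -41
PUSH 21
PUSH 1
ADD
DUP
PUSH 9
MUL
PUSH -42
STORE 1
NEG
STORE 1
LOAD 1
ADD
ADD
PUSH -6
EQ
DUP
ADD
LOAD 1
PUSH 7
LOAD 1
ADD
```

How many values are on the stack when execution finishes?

PUSH -41 : -41
PUSH 21  : -41 21
PUSH 1   : -41 21 1
ADD      : -41 22
DUP      : -41 22 22
PUSH 9   : -41 22 22 9
MUL      : -41 22 198
PUSH -42 : -41 22 198 -42
STORE 1  : -41 22 198
NEG      : -41 22 -198
STORE 1  : -41 22
LOAD 1   : -41 22 -198
ADD      : -41 -176
ADD      : -217
PUSH -6  : -217 -6
EQ       : 0
DUP      : 0 0
ADD      : 0
LOAD 1   : 0 -198
PUSH 7   : 0 -198 7
LOAD 1   : 0 -198 7 -198
ADD      : 0 -198 -191

3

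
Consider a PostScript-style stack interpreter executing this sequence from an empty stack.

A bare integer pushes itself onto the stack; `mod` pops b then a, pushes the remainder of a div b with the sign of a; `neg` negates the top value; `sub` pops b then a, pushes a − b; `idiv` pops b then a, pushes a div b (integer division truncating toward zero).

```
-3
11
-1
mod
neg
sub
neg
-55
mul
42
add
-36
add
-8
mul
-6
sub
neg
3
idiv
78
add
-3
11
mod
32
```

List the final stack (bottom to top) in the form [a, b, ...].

[-348, -3, 32]

-3   : -3
11   : -3 11
-1   : -3 11 -1
mod  : -3 0
neg  : -3 0
sub  : -3
neg  : 3
-55  : 3 -55
mul  : -165
42   : -165 42
add  : -123
-36  : -123 -36
add  : -159
-8   : -159 -8
mul  : 1272
-6   : 1272 -6
sub  : 1278
neg  : -1278
3    : -1278 3
idiv : -426
78   : -426 78
add  : -348
-3   : -348 -3
11   : -348 -3 11
mod  : -348 -3
32   : -348 -3 32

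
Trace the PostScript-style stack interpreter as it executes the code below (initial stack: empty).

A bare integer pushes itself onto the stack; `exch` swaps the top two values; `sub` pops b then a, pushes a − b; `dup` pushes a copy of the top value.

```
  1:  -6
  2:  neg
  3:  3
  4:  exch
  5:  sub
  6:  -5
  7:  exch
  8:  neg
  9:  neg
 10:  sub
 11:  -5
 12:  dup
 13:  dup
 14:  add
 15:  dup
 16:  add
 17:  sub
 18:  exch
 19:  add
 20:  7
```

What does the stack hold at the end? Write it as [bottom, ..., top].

[13, 7]

-6   → [-6]
neg  → [6]
3    → [6, 3]
exch → [3, 6]
sub  → [-3]
-5   → [-3, -5]
exch → [-5, -3]
neg  → [-5, 3]
neg  → [-5, -3]
sub  → [-2]
-5   → [-2, -5]
dup  → [-2, -5, -5]
dup  → [-2, -5, -5, -5]
add  → [-2, -5, -10]
dup  → [-2, -5, -10, -10]
add  → [-2, -5, -20]
sub  → [-2, 15]
exch → [15, -2]
add  → [13]
7    → [13, 7]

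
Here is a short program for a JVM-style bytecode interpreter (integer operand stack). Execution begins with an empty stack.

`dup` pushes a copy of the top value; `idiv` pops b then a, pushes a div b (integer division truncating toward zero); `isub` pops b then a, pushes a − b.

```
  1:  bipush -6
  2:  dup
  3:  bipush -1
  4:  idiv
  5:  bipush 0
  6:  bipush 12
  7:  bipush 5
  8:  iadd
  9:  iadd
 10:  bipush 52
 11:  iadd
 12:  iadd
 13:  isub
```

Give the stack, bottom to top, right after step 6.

[-6, 6, 0, 12]

bipush -6  [-6]
dup        [-6, -6]
bipush -1  [-6, -6, -1]
idiv       [-6, 6]
bipush 0   [-6, 6, 0]
bipush 12  [-6, 6, 0, 12]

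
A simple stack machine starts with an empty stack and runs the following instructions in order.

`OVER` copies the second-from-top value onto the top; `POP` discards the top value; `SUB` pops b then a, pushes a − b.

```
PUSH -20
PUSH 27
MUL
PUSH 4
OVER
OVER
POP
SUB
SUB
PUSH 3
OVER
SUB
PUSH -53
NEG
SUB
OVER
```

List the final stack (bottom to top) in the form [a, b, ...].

[-1084, 1034, -1084]

PUSH -20  [-20]
PUSH 27   [-20, 27]
MUL       [-540]
PUSH 4    [-540, 4]
OVER      [-540, 4, -540]
OVER      [-540, 4, -540, 4]
POP       [-540, 4, -540]
SUB       [-540, 544]
SUB       [-1084]
PUSH 3    [-1084, 3]
OVER      [-1084, 3, -1084]
SUB       [-1084, 1087]
PUSH -53  [-1084, 1087, -53]
NEG       [-1084, 1087, 53]
SUB       [-1084, 1034]
OVER      [-1084, 1034, -1084]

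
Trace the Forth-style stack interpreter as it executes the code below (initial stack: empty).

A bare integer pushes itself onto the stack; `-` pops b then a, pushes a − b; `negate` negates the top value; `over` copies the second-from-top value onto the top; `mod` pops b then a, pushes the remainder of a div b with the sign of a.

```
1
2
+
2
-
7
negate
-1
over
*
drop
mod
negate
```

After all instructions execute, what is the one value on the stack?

1       [1]
2       [1, 2]
+       [3]
2       [3, 2]
-       [1]
7       [1, 7]
negate  [1, -7]
-1      [1, -7, -1]
over    [1, -7, -1, -7]
*       [1, -7, 7]
drop    [1, -7]
mod     [1]
negate  [-1]

-1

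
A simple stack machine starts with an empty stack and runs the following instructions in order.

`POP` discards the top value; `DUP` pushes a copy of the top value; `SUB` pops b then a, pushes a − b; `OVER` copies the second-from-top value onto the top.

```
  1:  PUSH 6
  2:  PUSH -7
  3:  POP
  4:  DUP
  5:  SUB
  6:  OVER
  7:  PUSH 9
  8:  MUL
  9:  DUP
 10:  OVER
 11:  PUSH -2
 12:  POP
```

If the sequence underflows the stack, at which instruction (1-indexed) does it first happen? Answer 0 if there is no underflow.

PUSH 6  : 6
PUSH -7 : 6 -7
POP     : 6
DUP     : 6 6
SUB     : 0
OVER  — needs 2 operands, stack has 1 → underflow

6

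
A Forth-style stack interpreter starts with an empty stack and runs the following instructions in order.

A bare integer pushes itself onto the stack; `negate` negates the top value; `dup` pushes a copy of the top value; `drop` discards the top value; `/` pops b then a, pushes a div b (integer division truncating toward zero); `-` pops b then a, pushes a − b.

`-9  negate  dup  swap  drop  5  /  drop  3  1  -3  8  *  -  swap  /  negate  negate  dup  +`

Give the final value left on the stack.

16

-9     → [-9]
negate → [9]
dup    → [9, 9]
swap   → [9, 9]
drop   → [9]
5      → [9, 5]
/      → [1]
drop   → []
3      → [3]
1      → [3, 1]
-3     → [3, 1, -3]
8      → [3, 1, -3, 8]
*      → [3, 1, -24]
-      → [3, 25]
swap   → [25, 3]
/      → [8]
negate → [-8]
negate → [8]
dup    → [8, 8]
+      → [16]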